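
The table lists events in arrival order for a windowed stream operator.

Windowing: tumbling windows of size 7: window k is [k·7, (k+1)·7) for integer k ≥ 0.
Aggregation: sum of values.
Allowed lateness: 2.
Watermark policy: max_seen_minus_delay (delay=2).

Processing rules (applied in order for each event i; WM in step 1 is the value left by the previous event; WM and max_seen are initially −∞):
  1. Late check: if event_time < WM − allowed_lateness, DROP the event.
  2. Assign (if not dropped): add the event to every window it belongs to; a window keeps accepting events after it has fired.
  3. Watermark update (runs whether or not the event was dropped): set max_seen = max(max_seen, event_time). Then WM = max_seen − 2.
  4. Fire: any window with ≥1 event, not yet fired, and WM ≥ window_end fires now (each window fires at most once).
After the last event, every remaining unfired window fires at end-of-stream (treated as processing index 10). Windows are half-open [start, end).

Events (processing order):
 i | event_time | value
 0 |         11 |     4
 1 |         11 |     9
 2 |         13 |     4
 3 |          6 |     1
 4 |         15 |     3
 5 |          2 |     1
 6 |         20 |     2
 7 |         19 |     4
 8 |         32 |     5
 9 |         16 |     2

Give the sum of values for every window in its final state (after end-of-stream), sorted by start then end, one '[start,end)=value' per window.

[7,14)=17 [14,21)=9 [28,35)=5

i=0 t=11 v=4: → [7,14); WM=9
i=1 t=11 v=9: → [7,14); WM=9
i=2 t=13 v=4: → [7,14); WM=11
i=3 t=6 v=1: DROP (t<11-2); WM=11
i=4 t=15 v=3: → [14,21); WM=13
i=5 t=2 v=1: DROP (t<13-2); WM=13
i=6 t=20 v=2: → [14,21); WM=18; [7,14) fires=17
i=7 t=19 v=4: → [14,21); WM=18
i=8 t=32 v=5: → [28,35); WM=30; [14,21) fires=9
i=9 t=16 v=2: DROP (t<30-2); WM=30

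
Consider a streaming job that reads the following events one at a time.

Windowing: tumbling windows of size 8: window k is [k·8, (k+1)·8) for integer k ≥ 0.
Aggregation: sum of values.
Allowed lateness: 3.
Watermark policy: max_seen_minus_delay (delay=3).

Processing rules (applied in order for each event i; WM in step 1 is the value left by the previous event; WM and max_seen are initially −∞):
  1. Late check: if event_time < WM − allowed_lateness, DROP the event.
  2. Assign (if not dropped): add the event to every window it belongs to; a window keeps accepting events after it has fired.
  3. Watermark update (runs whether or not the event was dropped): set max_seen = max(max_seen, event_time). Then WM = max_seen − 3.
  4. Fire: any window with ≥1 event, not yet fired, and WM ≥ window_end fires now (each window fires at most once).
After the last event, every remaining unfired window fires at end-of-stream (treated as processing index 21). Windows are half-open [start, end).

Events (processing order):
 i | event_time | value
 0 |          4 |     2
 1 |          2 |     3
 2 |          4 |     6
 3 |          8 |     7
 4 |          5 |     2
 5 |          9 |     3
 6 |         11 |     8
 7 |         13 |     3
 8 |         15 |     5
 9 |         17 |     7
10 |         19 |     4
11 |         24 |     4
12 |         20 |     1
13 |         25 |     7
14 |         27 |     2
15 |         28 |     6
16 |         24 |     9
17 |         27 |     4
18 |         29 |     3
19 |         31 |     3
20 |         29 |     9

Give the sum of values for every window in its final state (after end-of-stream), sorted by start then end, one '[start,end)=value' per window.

i=0 t=4 v=2: → [0,8); WM=1
i=1 t=2 v=3: → [0,8); WM=1
i=2 t=4 v=6: → [0,8); WM=1
i=3 t=8 v=7: → [8,16); WM=5
i=4 t=5 v=2: → [0,8); WM=5
i=5 t=9 v=3: → [8,16); WM=6
i=6 t=11 v=8: → [8,16); WM=8; [0,8) fires=13
i=7 t=13 v=3: → [8,16); WM=10
i=8 t=15 v=5: → [8,16); WM=12
i=9 t=17 v=7: → [16,24); WM=14
i=10 t=19 v=4: → [16,24); WM=16; [8,16) fires=26
i=11 t=24 v=4: → [24,32); WM=21
i=12 t=20 v=1: → [16,24); WM=21
i=13 t=25 v=7: → [24,32); WM=22
i=14 t=27 v=2: → [24,32); WM=24; [16,24) fires=12
i=15 t=28 v=6: → [24,32); WM=25
i=16 t=24 v=9: → [24,32); WM=25
i=17 t=27 v=4: → [24,32); WM=25
i=18 t=29 v=3: → [24,32); WM=26
i=19 t=31 v=3: → [24,32); WM=28
i=20 t=29 v=9: → [24,32); WM=28

[0,8)=13 [8,16)=26 [16,24)=12 [24,32)=47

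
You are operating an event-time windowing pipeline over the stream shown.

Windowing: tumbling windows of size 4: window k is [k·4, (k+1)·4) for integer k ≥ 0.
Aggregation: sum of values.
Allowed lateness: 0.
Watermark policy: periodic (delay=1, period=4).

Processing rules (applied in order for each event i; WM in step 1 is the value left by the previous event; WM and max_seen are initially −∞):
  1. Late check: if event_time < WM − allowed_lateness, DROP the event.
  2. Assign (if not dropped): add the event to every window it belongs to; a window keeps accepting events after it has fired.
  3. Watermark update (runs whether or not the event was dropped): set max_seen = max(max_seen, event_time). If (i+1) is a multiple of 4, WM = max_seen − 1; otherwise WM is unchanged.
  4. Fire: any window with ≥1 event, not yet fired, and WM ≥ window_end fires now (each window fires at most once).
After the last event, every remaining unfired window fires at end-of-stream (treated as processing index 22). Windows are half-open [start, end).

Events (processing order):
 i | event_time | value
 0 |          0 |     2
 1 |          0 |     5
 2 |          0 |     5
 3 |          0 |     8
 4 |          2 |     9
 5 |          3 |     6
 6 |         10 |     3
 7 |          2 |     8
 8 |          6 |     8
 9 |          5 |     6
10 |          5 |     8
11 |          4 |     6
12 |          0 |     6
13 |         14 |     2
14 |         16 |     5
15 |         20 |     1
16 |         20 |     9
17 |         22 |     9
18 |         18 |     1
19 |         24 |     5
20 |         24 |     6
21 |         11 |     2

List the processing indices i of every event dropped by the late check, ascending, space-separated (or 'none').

i=0 t=0 v=2: → [0,4); WM=−∞
i=1 t=0 v=5: → [0,4); WM=−∞
i=2 t=0 v=5: → [0,4); WM=−∞
i=3 t=0 v=8: → [0,4); WM=-1
i=4 t=2 v=9: → [0,4); WM=-1
i=5 t=3 v=6: → [0,4); WM=-1
i=6 t=10 v=3: → [8,12); WM=-1
i=7 t=2 v=8: → [0,4); WM=9; [0,4) fires=43
i=8 t=6 v=8: DROP (t<9-0); WM=9
i=9 t=5 v=6: DROP (t<9-0); WM=9
i=10 t=5 v=8: DROP (t<9-0); WM=9
i=11 t=4 v=6: DROP (t<9-0); WM=9
i=12 t=0 v=6: DROP (t<9-0); WM=9
i=13 t=14 v=2: → [12,16); WM=9
i=14 t=16 v=5: → [16,20); WM=9
i=15 t=20 v=1: → [20,24); WM=19; [8,12) fires=3 [12,16) fires=2
i=16 t=20 v=9: → [20,24); WM=19
i=17 t=22 v=9: → [20,24); WM=19
i=18 t=18 v=1: DROP (t<19-0); WM=19
i=19 t=24 v=5: → [24,28); WM=23; [16,20) fires=5
i=20 t=24 v=6: → [24,28); WM=23
i=21 t=11 v=2: DROP (t<23-0); WM=23

8 9 10 11 12 18 21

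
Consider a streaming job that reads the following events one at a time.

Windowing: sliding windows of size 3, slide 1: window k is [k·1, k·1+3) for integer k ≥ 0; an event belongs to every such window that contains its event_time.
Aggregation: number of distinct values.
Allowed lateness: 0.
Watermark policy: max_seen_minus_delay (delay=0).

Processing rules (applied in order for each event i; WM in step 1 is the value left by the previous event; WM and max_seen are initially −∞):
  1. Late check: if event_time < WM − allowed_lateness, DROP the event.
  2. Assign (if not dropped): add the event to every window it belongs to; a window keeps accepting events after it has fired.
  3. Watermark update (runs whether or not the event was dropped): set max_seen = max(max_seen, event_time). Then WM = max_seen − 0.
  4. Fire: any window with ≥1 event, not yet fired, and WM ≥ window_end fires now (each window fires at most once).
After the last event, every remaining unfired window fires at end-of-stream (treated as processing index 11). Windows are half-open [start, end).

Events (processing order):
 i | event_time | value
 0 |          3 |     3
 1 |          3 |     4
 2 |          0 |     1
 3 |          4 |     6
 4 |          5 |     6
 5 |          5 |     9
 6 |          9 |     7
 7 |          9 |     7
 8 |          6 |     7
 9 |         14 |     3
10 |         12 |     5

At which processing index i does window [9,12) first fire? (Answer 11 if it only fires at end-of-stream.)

9

i=0 t=3 v=3: → [3,6),[2,5),[1,4); WM=3
i=1 t=3 v=4: → [3,6),[2,5),[1,4); WM=3
i=2 t=0 v=1: DROP (t<3-0); WM=3
i=3 t=4 v=6: → [4,7),[3,6),[2,5); WM=4; [1,4) fires=2
i=4 t=5 v=6: → [5,8),[4,7),[3,6); WM=5; [2,5) fires=3
i=5 t=5 v=9: → [5,8),[4,7),[3,6); WM=5
i=6 t=9 v=7: → [9,12),[8,11),[7,10); WM=9; [3,6) fires=4 [4,7) fires=2 [5,8) fires=2
i=7 t=9 v=7: → [9,12),[8,11),[7,10); WM=9
i=8 t=6 v=7: DROP (t<9-0); WM=9
i=9 t=14 v=3: → [14,17),[13,16),[12,15); WM=14; [7,10) fires=1 [8,11) fires=1 [9,12) fires=1
i=10 t=12 v=5: DROP (t<14-0); WM=14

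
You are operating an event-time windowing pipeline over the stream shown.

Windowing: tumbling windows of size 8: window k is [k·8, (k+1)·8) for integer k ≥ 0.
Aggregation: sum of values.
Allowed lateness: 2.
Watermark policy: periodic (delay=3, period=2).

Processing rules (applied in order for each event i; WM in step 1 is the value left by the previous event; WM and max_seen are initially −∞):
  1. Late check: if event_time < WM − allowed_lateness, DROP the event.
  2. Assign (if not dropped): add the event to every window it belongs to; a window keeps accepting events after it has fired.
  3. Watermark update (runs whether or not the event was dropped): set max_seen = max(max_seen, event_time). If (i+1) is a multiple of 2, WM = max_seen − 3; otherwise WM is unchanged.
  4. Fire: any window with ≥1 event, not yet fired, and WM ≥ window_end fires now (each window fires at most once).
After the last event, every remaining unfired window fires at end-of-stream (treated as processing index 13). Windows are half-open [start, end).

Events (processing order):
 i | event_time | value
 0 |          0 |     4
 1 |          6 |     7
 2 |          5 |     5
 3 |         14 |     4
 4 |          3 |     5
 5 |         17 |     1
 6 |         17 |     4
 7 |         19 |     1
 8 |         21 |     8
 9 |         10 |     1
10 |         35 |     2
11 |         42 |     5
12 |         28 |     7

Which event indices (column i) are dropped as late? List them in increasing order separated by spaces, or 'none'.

4 9 12

i=0 t=0 v=4: → [0,8); WM=−∞
i=1 t=6 v=7: → [0,8); WM=3
i=2 t=5 v=5: → [0,8); WM=3
i=3 t=14 v=4: → [8,16); WM=11; [0,8) fires=16
i=4 t=3 v=5: DROP (t<11-2); WM=11
i=5 t=17 v=1: → [16,24); WM=14
i=6 t=17 v=4: → [16,24); WM=14
i=7 t=19 v=1: → [16,24); WM=16; [8,16) fires=4
i=8 t=21 v=8: → [16,24); WM=16
i=9 t=10 v=1: DROP (t<16-2); WM=18
i=10 t=35 v=2: → [32,40); WM=18
i=11 t=42 v=5: → [40,48); WM=39; [16,24) fires=14
i=12 t=28 v=7: DROP (t<39-2); WM=39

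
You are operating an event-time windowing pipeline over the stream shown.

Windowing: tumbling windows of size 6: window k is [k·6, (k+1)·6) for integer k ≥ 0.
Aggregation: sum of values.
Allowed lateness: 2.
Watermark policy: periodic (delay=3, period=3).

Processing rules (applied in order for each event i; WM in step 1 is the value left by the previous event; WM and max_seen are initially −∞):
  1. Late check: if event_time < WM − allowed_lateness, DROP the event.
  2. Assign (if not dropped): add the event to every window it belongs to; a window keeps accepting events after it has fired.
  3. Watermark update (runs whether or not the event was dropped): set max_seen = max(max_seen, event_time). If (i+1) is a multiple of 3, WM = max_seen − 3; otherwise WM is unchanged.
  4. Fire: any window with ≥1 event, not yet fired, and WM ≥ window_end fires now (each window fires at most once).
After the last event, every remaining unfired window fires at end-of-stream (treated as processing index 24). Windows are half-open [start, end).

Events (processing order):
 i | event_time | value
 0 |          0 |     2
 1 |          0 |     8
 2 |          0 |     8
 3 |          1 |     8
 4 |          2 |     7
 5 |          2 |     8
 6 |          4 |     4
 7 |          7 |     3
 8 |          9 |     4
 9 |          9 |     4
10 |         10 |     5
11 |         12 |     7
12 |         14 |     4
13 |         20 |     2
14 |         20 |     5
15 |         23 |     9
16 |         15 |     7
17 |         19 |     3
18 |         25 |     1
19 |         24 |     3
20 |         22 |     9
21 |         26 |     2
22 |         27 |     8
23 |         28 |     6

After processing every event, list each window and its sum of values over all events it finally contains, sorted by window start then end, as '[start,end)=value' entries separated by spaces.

[0,6)=45 [6,12)=16 [12,18)=18 [18,24)=28 [24,30)=20

i=0 t=0 v=2: → [0,6); WM=−∞
i=1 t=0 v=8: → [0,6); WM=−∞
i=2 t=0 v=8: → [0,6); WM=-3
i=3 t=1 v=8: → [0,6); WM=-3
i=4 t=2 v=7: → [0,6); WM=-3
i=5 t=2 v=8: → [0,6); WM=-1
i=6 t=4 v=4: → [0,6); WM=-1
i=7 t=7 v=3: → [6,12); WM=-1
i=8 t=9 v=4: → [6,12); WM=6; [0,6) fires=45
i=9 t=9 v=4: → [6,12); WM=6
i=10 t=10 v=5: → [6,12); WM=6
i=11 t=12 v=7: → [12,18); WM=9
i=12 t=14 v=4: → [12,18); WM=9
i=13 t=20 v=2: → [18,24); WM=9
i=14 t=20 v=5: → [18,24); WM=17; [6,12) fires=16
i=15 t=23 v=9: → [18,24); WM=17
i=16 t=15 v=7: → [12,18); WM=17
i=17 t=19 v=3: → [18,24); WM=20; [12,18) fires=18
i=18 t=25 v=1: → [24,30); WM=20
i=19 t=24 v=3: → [24,30); WM=20
i=20 t=22 v=9: → [18,24); WM=22
i=21 t=26 v=2: → [24,30); WM=22
i=22 t=27 v=8: → [24,30); WM=22
i=23 t=28 v=6: → [24,30); WM=25; [18,24) fires=28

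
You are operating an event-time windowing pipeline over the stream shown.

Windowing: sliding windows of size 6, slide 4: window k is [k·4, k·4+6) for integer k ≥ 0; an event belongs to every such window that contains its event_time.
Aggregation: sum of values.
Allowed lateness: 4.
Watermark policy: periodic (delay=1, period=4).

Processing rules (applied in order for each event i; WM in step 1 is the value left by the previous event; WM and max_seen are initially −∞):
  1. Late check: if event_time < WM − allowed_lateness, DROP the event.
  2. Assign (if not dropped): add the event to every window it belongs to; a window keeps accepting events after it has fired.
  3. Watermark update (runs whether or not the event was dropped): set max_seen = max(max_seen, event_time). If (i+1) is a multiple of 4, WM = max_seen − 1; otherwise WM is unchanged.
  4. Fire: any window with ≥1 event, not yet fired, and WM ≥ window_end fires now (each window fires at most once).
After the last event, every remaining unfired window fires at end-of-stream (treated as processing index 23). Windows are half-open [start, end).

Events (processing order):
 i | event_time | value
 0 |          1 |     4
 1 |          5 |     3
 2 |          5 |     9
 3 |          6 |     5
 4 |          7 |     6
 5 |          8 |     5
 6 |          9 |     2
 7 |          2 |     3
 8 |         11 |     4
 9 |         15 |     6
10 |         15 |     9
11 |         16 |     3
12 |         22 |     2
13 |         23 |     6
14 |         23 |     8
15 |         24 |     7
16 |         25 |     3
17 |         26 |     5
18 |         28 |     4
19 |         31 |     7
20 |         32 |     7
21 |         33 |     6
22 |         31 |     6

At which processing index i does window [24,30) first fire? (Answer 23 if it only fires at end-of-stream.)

19

i=0 t=1 v=4: → [0,6); WM=−∞
i=1 t=5 v=3: → [4,10),[0,6); WM=−∞
i=2 t=5 v=9: → [4,10),[0,6); WM=−∞
i=3 t=6 v=5: → [4,10); WM=5
i=4 t=7 v=6: → [4,10); WM=5
i=5 t=8 v=5: → [8,14),[4,10); WM=5
i=6 t=9 v=2: → [8,14),[4,10); WM=5
i=7 t=2 v=3: → [0,6); WM=8; [0,6) fires=19
i=8 t=11 v=4: → [8,14); WM=8
i=9 t=15 v=6: → [12,18); WM=8
i=10 t=15 v=9: → [12,18); WM=8
i=11 t=16 v=3: → [16,22),[12,18); WM=15; [4,10) fires=30 [8,14) fires=11
i=12 t=22 v=2: → [20,26); WM=15
i=13 t=23 v=6: → [20,26); WM=15
i=14 t=23 v=8: → [20,26); WM=15
i=15 t=24 v=7: → [24,30),[20,26); WM=23; [12,18) fires=18 [16,22) fires=3
i=16 t=25 v=3: → [24,30),[20,26); WM=23
i=17 t=26 v=5: → [24,30); WM=23
i=18 t=28 v=4: → [28,34),[24,30); WM=23
i=19 t=31 v=7: → [28,34); WM=30; [20,26) fires=26 [24,30) fires=19
i=20 t=32 v=7: → [32,38),[28,34); WM=30
i=21 t=33 v=6: → [32,38),[28,34); WM=30
i=22 t=31 v=6: → [28,34); WM=30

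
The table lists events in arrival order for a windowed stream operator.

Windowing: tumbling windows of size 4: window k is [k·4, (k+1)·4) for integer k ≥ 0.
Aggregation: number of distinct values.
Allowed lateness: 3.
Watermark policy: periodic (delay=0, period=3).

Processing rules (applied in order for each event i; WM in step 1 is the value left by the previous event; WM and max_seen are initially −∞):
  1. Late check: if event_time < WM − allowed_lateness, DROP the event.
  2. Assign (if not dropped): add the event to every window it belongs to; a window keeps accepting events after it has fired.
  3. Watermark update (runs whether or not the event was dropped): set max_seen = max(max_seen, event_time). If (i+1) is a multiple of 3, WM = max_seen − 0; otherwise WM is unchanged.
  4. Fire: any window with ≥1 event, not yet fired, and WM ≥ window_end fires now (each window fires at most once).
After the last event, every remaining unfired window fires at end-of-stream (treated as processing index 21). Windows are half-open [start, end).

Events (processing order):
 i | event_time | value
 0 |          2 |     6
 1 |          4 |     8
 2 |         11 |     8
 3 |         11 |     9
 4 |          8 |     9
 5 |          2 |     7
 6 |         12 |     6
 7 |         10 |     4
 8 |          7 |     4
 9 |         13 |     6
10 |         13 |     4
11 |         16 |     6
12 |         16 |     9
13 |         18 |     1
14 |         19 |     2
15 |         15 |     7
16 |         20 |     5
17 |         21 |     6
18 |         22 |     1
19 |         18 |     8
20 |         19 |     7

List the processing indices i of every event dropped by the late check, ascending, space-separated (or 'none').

5 8 15

i=0 t=2 v=6: → [0,4); WM=−∞
i=1 t=4 v=8: → [4,8); WM=−∞
i=2 t=11 v=8: → [8,12); WM=11; [0,4) fires=1 [4,8) fires=1
i=3 t=11 v=9: → [8,12); WM=11
i=4 t=8 v=9: → [8,12); WM=11
i=5 t=2 v=7: DROP (t<11-3); WM=11
i=6 t=12 v=6: → [12,16); WM=11
i=7 t=10 v=4: → [8,12); WM=11
i=8 t=7 v=4: DROP (t<11-3); WM=12; [8,12) fires=3
i=9 t=13 v=6: → [12,16); WM=12
i=10 t=13 v=4: → [12,16); WM=12
i=11 t=16 v=6: → [16,20); WM=16; [12,16) fires=2
i=12 t=16 v=9: → [16,20); WM=16
i=13 t=18 v=1: → [16,20); WM=16
i=14 t=19 v=2: → [16,20); WM=19
i=15 t=15 v=7: DROP (t<19-3); WM=19
i=16 t=20 v=5: → [20,24); WM=19
i=17 t=21 v=6: → [20,24); WM=21; [16,20) fires=4
i=18 t=22 v=1: → [20,24); WM=21
i=19 t=18 v=8: → [16,20); WM=21
i=20 t=19 v=7: → [16,20); WM=22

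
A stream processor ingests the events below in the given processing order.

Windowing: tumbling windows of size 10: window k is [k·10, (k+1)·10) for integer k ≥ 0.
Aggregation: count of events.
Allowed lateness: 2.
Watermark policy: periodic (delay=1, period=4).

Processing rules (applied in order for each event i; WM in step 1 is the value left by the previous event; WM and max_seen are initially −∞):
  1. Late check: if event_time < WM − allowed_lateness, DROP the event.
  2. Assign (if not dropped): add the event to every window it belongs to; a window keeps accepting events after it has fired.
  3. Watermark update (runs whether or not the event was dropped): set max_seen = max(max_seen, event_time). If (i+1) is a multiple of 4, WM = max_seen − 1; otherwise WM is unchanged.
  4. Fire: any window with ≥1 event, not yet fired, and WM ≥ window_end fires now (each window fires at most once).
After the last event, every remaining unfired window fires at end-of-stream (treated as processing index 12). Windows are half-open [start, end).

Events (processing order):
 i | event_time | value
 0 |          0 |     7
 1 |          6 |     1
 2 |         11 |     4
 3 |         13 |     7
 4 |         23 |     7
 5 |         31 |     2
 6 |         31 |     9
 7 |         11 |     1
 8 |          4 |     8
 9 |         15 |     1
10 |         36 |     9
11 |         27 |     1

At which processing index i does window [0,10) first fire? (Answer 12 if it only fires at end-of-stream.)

i=0 t=0 v=7: → [0,10); WM=−∞
i=1 t=6 v=1: → [0,10); WM=−∞
i=2 t=11 v=4: → [10,20); WM=−∞
i=3 t=13 v=7: → [10,20); WM=12; [0,10) fires=2
i=4 t=23 v=7: → [20,30); WM=12
i=5 t=31 v=2: → [30,40); WM=12
i=6 t=31 v=9: → [30,40); WM=12
i=7 t=11 v=1: → [10,20); WM=30; [10,20) fires=3 [20,30) fires=1
i=8 t=4 v=8: DROP (t<30-2); WM=30
i=9 t=15 v=1: DROP (t<30-2); WM=30
i=10 t=36 v=9: → [30,40); WM=30
i=11 t=27 v=1: DROP (t<30-2); WM=35

3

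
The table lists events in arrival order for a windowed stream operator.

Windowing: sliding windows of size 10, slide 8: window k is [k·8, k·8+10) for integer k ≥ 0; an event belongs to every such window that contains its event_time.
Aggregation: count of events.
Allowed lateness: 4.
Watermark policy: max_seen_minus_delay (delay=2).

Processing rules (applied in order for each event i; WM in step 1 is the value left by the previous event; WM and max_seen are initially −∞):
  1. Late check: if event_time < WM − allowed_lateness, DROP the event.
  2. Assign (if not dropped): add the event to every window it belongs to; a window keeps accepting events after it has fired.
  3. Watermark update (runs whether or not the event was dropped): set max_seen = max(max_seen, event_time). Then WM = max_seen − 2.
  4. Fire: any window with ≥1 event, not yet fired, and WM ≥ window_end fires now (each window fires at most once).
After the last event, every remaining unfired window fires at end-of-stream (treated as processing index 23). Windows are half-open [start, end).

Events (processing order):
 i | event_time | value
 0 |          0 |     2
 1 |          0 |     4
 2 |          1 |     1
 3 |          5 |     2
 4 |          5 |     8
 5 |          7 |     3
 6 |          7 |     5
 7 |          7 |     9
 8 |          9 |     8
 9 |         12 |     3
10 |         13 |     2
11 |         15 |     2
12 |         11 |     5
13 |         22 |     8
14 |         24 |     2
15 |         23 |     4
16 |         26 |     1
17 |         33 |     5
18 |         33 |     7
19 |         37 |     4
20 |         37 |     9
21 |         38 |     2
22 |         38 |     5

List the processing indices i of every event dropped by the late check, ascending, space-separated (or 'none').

i=0 t=0 v=2: → [0,10); WM=-2
i=1 t=0 v=4: → [0,10); WM=-2
i=2 t=1 v=1: → [0,10); WM=-1
i=3 t=5 v=2: → [0,10); WM=3
i=4 t=5 v=8: → [0,10); WM=3
i=5 t=7 v=3: → [0,10); WM=5
i=6 t=7 v=5: → [0,10); WM=5
i=7 t=7 v=9: → [0,10); WM=5
i=8 t=9 v=8: → [8,18),[0,10); WM=7
i=9 t=12 v=3: → [8,18); WM=10; [0,10) fires=9
i=10 t=13 v=2: → [8,18); WM=11
i=11 t=15 v=2: → [8,18); WM=13
i=12 t=11 v=5: → [8,18); WM=13
i=13 t=22 v=8: → [16,26); WM=20; [8,18) fires=5
i=14 t=24 v=2: → [24,34),[16,26); WM=22
i=15 t=23 v=4: → [16,26); WM=22
i=16 t=26 v=1: → [24,34); WM=24
i=17 t=33 v=5: → [32,42),[24,34); WM=31; [16,26) fires=3
i=18 t=33 v=7: → [32,42),[24,34); WM=31
i=19 t=37 v=4: → [32,42); WM=35; [24,34) fires=4
i=20 t=37 v=9: → [32,42); WM=35
i=21 t=38 v=2: → [32,42); WM=36
i=22 t=38 v=5: → [32,42); WM=36

none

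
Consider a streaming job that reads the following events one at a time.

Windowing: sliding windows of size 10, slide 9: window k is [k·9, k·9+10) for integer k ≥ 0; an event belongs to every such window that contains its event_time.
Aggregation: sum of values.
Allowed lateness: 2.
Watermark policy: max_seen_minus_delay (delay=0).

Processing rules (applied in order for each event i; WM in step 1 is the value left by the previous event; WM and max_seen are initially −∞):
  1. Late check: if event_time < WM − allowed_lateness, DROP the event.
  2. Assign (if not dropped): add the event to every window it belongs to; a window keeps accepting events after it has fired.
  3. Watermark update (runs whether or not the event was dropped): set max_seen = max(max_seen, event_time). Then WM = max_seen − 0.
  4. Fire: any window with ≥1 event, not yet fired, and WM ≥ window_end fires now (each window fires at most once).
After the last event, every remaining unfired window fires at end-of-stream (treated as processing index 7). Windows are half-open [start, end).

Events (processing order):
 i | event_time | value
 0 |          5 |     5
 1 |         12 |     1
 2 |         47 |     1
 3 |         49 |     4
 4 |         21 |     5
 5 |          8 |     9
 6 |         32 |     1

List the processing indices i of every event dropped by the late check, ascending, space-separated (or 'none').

4 5 6

i=0 t=5 v=5: → [0,10); WM=5
i=1 t=12 v=1: → [9,19); WM=12; [0,10) fires=5
i=2 t=47 v=1: → [45,55); WM=47; [9,19) fires=1
i=3 t=49 v=4: → [45,55); WM=49
i=4 t=21 v=5: DROP (t<49-2); WM=49
i=5 t=8 v=9: DROP (t<49-2); WM=49
i=6 t=32 v=1: DROP (t<49-2); WM=49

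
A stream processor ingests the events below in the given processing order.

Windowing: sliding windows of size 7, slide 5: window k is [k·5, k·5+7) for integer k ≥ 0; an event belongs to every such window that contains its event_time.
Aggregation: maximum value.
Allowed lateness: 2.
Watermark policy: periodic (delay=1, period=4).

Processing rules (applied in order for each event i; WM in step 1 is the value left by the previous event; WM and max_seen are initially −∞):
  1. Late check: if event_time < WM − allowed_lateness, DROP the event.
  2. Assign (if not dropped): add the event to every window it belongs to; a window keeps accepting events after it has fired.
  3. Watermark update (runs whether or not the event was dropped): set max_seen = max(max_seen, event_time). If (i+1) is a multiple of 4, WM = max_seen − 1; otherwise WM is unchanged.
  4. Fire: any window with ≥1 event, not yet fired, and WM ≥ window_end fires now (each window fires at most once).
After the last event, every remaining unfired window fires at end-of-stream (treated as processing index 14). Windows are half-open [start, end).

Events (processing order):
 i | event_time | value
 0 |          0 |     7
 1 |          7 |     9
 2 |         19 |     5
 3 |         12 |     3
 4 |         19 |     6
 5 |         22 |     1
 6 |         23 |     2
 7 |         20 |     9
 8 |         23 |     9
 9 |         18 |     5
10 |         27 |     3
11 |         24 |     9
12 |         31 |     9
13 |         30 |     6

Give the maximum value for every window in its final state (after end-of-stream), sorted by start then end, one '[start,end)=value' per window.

i=0 t=0 v=7: → [0,7); WM=−∞
i=1 t=7 v=9: → [5,12); WM=−∞
i=2 t=19 v=5: → [15,22); WM=−∞
i=3 t=12 v=3: → [10,17); WM=18; [0,7) fires=7 [5,12) fires=9 [10,17) fires=3
i=4 t=19 v=6: → [15,22); WM=18
i=5 t=22 v=1: → [20,27); WM=18
i=6 t=23 v=2: → [20,27); WM=18
i=7 t=20 v=9: → [20,27),[15,22); WM=22; [15,22) fires=9
i=8 t=23 v=9: → [20,27); WM=22
i=9 t=18 v=5: DROP (t<22-2); WM=22
i=10 t=27 v=3: → [25,32); WM=22
i=11 t=24 v=9: → [20,27); WM=26
i=12 t=31 v=9: → [30,37),[25,32); WM=26
i=13 t=30 v=6: → [30,37),[25,32); WM=26

[0,7)=7 [5,12)=9 [10,17)=3 [15,22)=9 [20,27)=9 [25,32)=9 [30,37)=9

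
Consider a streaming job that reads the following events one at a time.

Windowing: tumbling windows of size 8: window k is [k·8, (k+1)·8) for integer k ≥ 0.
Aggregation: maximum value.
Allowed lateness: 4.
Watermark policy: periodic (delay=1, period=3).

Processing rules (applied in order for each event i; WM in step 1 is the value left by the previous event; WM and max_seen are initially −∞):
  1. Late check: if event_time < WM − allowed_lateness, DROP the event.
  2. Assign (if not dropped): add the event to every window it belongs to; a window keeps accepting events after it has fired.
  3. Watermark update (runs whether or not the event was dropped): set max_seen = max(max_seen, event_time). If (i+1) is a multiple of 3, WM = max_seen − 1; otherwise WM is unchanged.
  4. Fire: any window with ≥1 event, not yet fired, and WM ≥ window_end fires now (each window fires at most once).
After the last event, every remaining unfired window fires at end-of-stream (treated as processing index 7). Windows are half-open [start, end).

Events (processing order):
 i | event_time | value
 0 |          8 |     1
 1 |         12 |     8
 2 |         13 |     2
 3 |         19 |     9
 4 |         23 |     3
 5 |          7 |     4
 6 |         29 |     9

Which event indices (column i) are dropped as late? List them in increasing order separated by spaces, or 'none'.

i=0 t=8 v=1: → [8,16); WM=−∞
i=1 t=12 v=8: → [8,16); WM=−∞
i=2 t=13 v=2: → [8,16); WM=12
i=3 t=19 v=9: → [16,24); WM=12
i=4 t=23 v=3: → [16,24); WM=12
i=5 t=7 v=4: DROP (t<12-4); WM=22; [8,16) fires=8
i=6 t=29 v=9: → [24,32); WM=22

5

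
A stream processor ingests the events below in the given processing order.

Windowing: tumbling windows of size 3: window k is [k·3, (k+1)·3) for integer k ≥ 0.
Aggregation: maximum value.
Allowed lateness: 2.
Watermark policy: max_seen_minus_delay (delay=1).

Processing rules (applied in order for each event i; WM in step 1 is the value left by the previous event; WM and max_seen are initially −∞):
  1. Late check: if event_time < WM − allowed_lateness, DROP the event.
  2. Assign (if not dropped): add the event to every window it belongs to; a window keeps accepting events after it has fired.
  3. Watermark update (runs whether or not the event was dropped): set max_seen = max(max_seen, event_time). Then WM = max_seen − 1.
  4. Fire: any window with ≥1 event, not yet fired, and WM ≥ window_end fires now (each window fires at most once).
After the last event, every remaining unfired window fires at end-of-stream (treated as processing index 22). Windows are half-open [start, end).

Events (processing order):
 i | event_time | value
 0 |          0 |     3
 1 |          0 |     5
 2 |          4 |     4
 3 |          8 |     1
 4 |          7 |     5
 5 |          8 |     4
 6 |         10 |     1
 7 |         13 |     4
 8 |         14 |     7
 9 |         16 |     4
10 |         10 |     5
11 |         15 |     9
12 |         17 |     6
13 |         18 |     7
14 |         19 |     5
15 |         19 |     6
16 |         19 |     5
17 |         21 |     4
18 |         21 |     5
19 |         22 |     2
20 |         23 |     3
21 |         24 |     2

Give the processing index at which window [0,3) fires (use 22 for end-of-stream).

i=0 t=0 v=3: → [0,3); WM=-1
i=1 t=0 v=5: → [0,3); WM=-1
i=2 t=4 v=4: → [3,6); WM=3; [0,3) fires=5
i=3 t=8 v=1: → [6,9); WM=7; [3,6) fires=4
i=4 t=7 v=5: → [6,9); WM=7
i=5 t=8 v=4: → [6,9); WM=7
i=6 t=10 v=1: → [9,12); WM=9; [6,9) fires=5
i=7 t=13 v=4: → [12,15); WM=12; [9,12) fires=1
i=8 t=14 v=7: → [12,15); WM=13
i=9 t=16 v=4: → [15,18); WM=15; [12,15) fires=7
i=10 t=10 v=5: DROP (t<15-2); WM=15
i=11 t=15 v=9: → [15,18); WM=15
i=12 t=17 v=6: → [15,18); WM=16
i=13 t=18 v=7: → [18,21); WM=17
i=14 t=19 v=5: → [18,21); WM=18; [15,18) fires=9
i=15 t=19 v=6: → [18,21); WM=18
i=16 t=19 v=5: → [18,21); WM=18
i=17 t=21 v=4: → [21,24); WM=20
i=18 t=21 v=5: → [21,24); WM=20
i=19 t=22 v=2: → [21,24); WM=21; [18,21) fires=7
i=20 t=23 v=3: → [21,24); WM=22
i=21 t=24 v=2: → [24,27); WM=23

2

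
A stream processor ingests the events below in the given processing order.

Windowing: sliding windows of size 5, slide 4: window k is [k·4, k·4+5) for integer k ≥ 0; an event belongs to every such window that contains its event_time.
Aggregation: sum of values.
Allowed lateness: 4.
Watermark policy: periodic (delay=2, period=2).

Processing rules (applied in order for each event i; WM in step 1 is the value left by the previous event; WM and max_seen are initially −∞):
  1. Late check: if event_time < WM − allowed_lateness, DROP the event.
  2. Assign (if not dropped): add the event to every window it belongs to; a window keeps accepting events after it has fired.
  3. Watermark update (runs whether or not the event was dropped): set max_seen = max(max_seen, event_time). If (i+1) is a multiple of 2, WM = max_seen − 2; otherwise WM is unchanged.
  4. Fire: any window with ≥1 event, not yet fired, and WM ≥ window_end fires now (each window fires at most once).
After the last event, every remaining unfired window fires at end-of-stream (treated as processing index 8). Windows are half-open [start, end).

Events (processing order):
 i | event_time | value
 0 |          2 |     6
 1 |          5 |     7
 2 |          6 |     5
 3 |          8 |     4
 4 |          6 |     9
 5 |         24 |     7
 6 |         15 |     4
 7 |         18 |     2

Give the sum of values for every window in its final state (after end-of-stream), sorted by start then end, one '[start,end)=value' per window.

[0,5)=6 [4,9)=25 [8,13)=4 [16,21)=2 [20,25)=7 [24,29)=7

i=0 t=2 v=6: → [0,5); WM=−∞
i=1 t=5 v=7: → [4,9); WM=3
i=2 t=6 v=5: → [4,9); WM=3
i=3 t=8 v=4: → [8,13),[4,9); WM=6; [0,5) fires=6
i=4 t=6 v=9: → [4,9); WM=6
i=5 t=24 v=7: → [24,29),[20,25); WM=22; [4,9) fires=25 [8,13) fires=4
i=6 t=15 v=4: DROP (t<22-4); WM=22
i=7 t=18 v=2: → [16,21); WM=22; [16,21) fires=2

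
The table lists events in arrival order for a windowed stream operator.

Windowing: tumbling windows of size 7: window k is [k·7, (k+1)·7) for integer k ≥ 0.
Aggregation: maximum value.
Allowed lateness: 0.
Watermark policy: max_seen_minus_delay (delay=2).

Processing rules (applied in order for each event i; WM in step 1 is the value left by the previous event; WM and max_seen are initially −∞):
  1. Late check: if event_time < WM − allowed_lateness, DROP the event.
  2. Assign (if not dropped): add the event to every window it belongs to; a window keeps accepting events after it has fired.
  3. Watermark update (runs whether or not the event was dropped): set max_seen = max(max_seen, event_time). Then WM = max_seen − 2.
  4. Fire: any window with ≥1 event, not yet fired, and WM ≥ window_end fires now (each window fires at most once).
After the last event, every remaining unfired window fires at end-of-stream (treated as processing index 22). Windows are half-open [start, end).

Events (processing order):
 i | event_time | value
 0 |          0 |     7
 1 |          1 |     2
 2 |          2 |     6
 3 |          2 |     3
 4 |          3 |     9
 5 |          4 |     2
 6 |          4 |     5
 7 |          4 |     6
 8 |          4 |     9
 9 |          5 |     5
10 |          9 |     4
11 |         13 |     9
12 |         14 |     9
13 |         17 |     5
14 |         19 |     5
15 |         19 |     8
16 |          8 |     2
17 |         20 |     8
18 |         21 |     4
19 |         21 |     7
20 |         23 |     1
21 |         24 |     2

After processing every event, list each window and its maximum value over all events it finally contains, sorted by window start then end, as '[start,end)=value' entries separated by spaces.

i=0 t=0 v=7: → [0,7); WM=-2
i=1 t=1 v=2: → [0,7); WM=-1
i=2 t=2 v=6: → [0,7); WM=0
i=3 t=2 v=3: → [0,7); WM=0
i=4 t=3 v=9: → [0,7); WM=1
i=5 t=4 v=2: → [0,7); WM=2
i=6 t=4 v=5: → [0,7); WM=2
i=7 t=4 v=6: → [0,7); WM=2
i=8 t=4 v=9: → [0,7); WM=2
i=9 t=5 v=5: → [0,7); WM=3
i=10 t=9 v=4: → [7,14); WM=7; [0,7) fires=9
i=11 t=13 v=9: → [7,14); WM=11
i=12 t=14 v=9: → [14,21); WM=12
i=13 t=17 v=5: → [14,21); WM=15; [7,14) fires=9
i=14 t=19 v=5: → [14,21); WM=17
i=15 t=19 v=8: → [14,21); WM=17
i=16 t=8 v=2: DROP (t<17-0); WM=17
i=17 t=20 v=8: → [14,21); WM=18
i=18 t=21 v=4: → [21,28); WM=19
i=19 t=21 v=7: → [21,28); WM=19
i=20 t=23 v=1: → [21,28); WM=21; [14,21) fires=9
i=21 t=24 v=2: → [21,28); WM=22

[0,7)=9 [7,14)=9 [14,21)=9 [21,28)=7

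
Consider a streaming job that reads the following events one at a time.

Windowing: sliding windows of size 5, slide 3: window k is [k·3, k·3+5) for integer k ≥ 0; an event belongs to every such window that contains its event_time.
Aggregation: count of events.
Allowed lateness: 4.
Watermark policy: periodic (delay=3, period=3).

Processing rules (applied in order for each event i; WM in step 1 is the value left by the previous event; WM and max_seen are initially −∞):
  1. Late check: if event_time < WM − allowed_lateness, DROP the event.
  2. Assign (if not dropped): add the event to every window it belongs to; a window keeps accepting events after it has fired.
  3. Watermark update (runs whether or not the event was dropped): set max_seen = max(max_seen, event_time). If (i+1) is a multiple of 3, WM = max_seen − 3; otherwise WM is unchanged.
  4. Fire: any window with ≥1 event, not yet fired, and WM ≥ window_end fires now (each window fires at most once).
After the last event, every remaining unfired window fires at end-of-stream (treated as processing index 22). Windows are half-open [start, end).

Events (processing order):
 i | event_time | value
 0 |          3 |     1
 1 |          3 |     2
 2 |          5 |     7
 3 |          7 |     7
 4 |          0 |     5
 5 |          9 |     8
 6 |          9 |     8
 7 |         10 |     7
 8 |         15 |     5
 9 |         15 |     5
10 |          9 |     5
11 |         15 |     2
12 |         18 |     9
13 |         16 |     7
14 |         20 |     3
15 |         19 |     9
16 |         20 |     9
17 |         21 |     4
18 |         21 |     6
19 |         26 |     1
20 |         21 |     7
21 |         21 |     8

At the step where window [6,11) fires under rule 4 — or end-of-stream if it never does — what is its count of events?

4

i=0 t=3 v=1: → [3,8),[0,5); WM=−∞
i=1 t=3 v=2: → [3,8),[0,5); WM=−∞
i=2 t=5 v=7: → [3,8); WM=2
i=3 t=7 v=7: → [6,11),[3,8); WM=2
i=4 t=0 v=5: → [0,5); WM=2
i=5 t=9 v=8: → [9,14),[6,11); WM=6; [0,5) fires=3
i=6 t=9 v=8: → [9,14),[6,11); WM=6
i=7 t=10 v=7: → [9,14),[6,11); WM=6
i=8 t=15 v=5: → [15,20),[12,17); WM=12; [3,8) fires=4 [6,11) fires=4
i=9 t=15 v=5: → [15,20),[12,17); WM=12
i=10 t=9 v=5: → [9,14),[6,11); WM=12
i=11 t=15 v=2: → [15,20),[12,17); WM=12
i=12 t=18 v=9: → [18,23),[15,20); WM=12
i=13 t=16 v=7: → [15,20),[12,17); WM=12
i=14 t=20 v=3: → [18,23); WM=17; [9,14) fires=4 [12,17) fires=4
i=15 t=19 v=9: → [18,23),[15,20); WM=17
i=16 t=20 v=9: → [18,23); WM=17
i=17 t=21 v=4: → [21,26),[18,23); WM=18
i=18 t=21 v=6: → [21,26),[18,23); WM=18
i=19 t=26 v=1: → [24,29); WM=18
i=20 t=21 v=7: → [21,26),[18,23); WM=23; [15,20) fires=6 [18,23) fires=7
i=21 t=21 v=8: → [21,26),[18,23); WM=23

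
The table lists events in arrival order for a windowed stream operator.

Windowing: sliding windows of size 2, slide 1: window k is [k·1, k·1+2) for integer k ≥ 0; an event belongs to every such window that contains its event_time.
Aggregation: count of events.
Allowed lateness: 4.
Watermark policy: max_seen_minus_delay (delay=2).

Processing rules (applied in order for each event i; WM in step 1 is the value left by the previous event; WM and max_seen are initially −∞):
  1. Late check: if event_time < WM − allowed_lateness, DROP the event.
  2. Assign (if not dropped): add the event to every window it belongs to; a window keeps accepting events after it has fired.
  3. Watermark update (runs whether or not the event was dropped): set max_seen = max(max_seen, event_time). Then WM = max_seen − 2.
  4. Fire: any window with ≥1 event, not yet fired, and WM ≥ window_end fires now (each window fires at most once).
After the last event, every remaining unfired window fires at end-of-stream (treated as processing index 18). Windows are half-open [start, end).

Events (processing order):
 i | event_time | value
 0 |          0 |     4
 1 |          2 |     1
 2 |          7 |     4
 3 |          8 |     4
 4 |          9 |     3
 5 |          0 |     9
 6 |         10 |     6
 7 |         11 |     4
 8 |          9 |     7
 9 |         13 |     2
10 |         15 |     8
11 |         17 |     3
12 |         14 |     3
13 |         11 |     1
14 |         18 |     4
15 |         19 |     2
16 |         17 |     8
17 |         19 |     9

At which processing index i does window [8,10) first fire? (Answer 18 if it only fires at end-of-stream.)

i=0 t=0 v=4: → [0,2); WM=-2
i=1 t=2 v=1: → [2,4),[1,3); WM=0
i=2 t=7 v=4: → [7,9),[6,8); WM=5; [0,2) fires=1 [1,3) fires=1 [2,4) fires=1
i=3 t=8 v=4: → [8,10),[7,9); WM=6
i=4 t=9 v=3: → [9,11),[8,10); WM=7
i=5 t=0 v=9: DROP (t<7-4); WM=7
i=6 t=10 v=6: → [10,12),[9,11); WM=8; [6,8) fires=1
i=7 t=11 v=4: → [11,13),[10,12); WM=9; [7,9) fires=2
i=8 t=9 v=7: → [9,11),[8,10); WM=9
i=9 t=13 v=2: → [13,15),[12,14); WM=11; [8,10) fires=3 [9,11) fires=3
i=10 t=15 v=8: → [15,17),[14,16); WM=13; [10,12) fires=2 [11,13) fires=1
i=11 t=17 v=3: → [17,19),[16,18); WM=15; [12,14) fires=1 [13,15) fires=1
i=12 t=14 v=3: → [14,16),[13,15); WM=15
i=13 t=11 v=1: → [11,13),[10,12); WM=15
i=14 t=18 v=4: → [18,20),[17,19); WM=16; [14,16) fires=2
i=15 t=19 v=2: → [19,21),[18,20); WM=17; [15,17) fires=1
i=16 t=17 v=8: → [17,19),[16,18); WM=17
i=17 t=19 v=9: → [19,21),[18,20); WM=17

9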